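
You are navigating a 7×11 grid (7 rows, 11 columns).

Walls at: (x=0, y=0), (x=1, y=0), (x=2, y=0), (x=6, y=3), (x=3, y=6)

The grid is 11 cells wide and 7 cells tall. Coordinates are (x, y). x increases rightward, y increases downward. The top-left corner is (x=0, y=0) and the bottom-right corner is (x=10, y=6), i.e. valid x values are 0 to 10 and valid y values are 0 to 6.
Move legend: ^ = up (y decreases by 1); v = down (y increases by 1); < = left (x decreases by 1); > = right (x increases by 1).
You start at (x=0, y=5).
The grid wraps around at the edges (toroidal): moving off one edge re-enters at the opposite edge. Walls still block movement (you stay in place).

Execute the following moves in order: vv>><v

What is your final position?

Answer: Final position: (x=1, y=6)

Derivation:
Start: (x=0, y=5)
  v (down): (x=0, y=5) -> (x=0, y=6)
  v (down): blocked, stay at (x=0, y=6)
  > (right): (x=0, y=6) -> (x=1, y=6)
  > (right): (x=1, y=6) -> (x=2, y=6)
  < (left): (x=2, y=6) -> (x=1, y=6)
  v (down): blocked, stay at (x=1, y=6)
Final: (x=1, y=6)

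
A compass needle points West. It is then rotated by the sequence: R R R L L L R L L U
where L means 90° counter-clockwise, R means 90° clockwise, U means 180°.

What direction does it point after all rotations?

Answer: Final heading: North

Derivation:
Start: West
  R (right (90° clockwise)) -> North
  R (right (90° clockwise)) -> East
  R (right (90° clockwise)) -> South
  L (left (90° counter-clockwise)) -> East
  L (left (90° counter-clockwise)) -> North
  L (left (90° counter-clockwise)) -> West
  R (right (90° clockwise)) -> North
  L (left (90° counter-clockwise)) -> West
  L (left (90° counter-clockwise)) -> South
  U (U-turn (180°)) -> North
Final: North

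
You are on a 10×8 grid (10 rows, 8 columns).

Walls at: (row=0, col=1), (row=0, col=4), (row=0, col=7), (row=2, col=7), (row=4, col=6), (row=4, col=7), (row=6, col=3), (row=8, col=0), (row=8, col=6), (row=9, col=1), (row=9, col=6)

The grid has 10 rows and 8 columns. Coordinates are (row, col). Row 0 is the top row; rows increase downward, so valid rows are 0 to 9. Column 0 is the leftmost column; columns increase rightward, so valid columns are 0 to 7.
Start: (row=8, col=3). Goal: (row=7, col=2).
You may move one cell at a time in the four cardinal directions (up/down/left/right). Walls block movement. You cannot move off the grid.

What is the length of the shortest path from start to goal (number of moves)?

Answer: Shortest path length: 2

Derivation:
BFS from (row=8, col=3) until reaching (row=7, col=2):
  Distance 0: (row=8, col=3)
  Distance 1: (row=7, col=3), (row=8, col=2), (row=8, col=4), (row=9, col=3)
  Distance 2: (row=7, col=2), (row=7, col=4), (row=8, col=1), (row=8, col=5), (row=9, col=2), (row=9, col=4)  <- goal reached here
One shortest path (2 moves): (row=8, col=3) -> (row=8, col=2) -> (row=7, col=2)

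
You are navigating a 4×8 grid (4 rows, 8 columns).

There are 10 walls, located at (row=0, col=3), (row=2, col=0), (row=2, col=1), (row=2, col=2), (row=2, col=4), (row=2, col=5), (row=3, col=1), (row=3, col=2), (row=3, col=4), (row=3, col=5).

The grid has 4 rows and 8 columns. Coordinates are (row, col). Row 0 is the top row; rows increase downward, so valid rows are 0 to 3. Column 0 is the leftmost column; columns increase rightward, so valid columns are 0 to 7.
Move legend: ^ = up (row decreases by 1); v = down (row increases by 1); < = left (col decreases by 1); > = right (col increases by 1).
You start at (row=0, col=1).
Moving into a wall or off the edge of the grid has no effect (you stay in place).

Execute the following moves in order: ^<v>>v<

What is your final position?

Answer: Final position: (row=1, col=1)

Derivation:
Start: (row=0, col=1)
  ^ (up): blocked, stay at (row=0, col=1)
  < (left): (row=0, col=1) -> (row=0, col=0)
  v (down): (row=0, col=0) -> (row=1, col=0)
  > (right): (row=1, col=0) -> (row=1, col=1)
  > (right): (row=1, col=1) -> (row=1, col=2)
  v (down): blocked, stay at (row=1, col=2)
  < (left): (row=1, col=2) -> (row=1, col=1)
Final: (row=1, col=1)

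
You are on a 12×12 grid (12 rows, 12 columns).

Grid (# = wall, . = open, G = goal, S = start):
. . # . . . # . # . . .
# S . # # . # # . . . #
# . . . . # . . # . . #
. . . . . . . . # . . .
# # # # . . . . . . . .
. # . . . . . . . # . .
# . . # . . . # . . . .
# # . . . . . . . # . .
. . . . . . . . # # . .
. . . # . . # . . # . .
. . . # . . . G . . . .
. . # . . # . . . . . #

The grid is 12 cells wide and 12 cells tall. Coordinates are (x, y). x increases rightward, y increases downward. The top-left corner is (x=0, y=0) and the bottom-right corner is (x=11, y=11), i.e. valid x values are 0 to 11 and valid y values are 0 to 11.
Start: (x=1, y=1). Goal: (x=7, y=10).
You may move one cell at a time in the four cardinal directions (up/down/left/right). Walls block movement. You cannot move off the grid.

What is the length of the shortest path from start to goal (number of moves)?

Answer: Shortest path length: 15

Derivation:
BFS from (x=1, y=1) until reaching (x=7, y=10):
  Distance 0: (x=1, y=1)
  Distance 1: (x=1, y=0), (x=2, y=1), (x=1, y=2)
  Distance 2: (x=0, y=0), (x=2, y=2), (x=1, y=3)
  Distance 3: (x=3, y=2), (x=0, y=3), (x=2, y=3)
  Distance 4: (x=4, y=2), (x=3, y=3)
  Distance 5: (x=4, y=3)
  Distance 6: (x=5, y=3), (x=4, y=4)
  Distance 7: (x=6, y=3), (x=5, y=4), (x=4, y=5)
  Distance 8: (x=6, y=2), (x=7, y=3), (x=6, y=4), (x=3, y=5), (x=5, y=5), (x=4, y=6)
  Distance 9: (x=7, y=2), (x=7, y=4), (x=2, y=5), (x=6, y=5), (x=5, y=6), (x=4, y=7)
  Distance 10: (x=8, y=4), (x=7, y=5), (x=2, y=6), (x=6, y=6), (x=3, y=7), (x=5, y=7), (x=4, y=8)
  Distance 11: (x=9, y=4), (x=8, y=5), (x=1, y=6), (x=2, y=7), (x=6, y=7), (x=3, y=8), (x=5, y=8), (x=4, y=9)
  Distance 12: (x=9, y=3), (x=10, y=4), (x=8, y=6), (x=7, y=7), (x=2, y=8), (x=6, y=8), (x=5, y=9), (x=4, y=10)
  Distance 13: (x=9, y=2), (x=10, y=3), (x=11, y=4), (x=10, y=5), (x=9, y=6), (x=8, y=7), (x=1, y=8), (x=7, y=8), (x=2, y=9), (x=5, y=10), (x=4, y=11)
  Distance 14: (x=9, y=1), (x=10, y=2), (x=11, y=3), (x=11, y=5), (x=10, y=6), (x=0, y=8), (x=1, y=9), (x=7, y=9), (x=2, y=10), (x=6, y=10), (x=3, y=11)
  Distance 15: (x=9, y=0), (x=8, y=1), (x=10, y=1), (x=11, y=6), (x=10, y=7), (x=0, y=9), (x=8, y=9), (x=1, y=10), (x=7, y=10), (x=6, y=11)  <- goal reached here
One shortest path (15 moves): (x=1, y=1) -> (x=2, y=1) -> (x=2, y=2) -> (x=3, y=2) -> (x=4, y=2) -> (x=4, y=3) -> (x=5, y=3) -> (x=6, y=3) -> (x=6, y=4) -> (x=6, y=5) -> (x=6, y=6) -> (x=6, y=7) -> (x=7, y=7) -> (x=7, y=8) -> (x=7, y=9) -> (x=7, y=10)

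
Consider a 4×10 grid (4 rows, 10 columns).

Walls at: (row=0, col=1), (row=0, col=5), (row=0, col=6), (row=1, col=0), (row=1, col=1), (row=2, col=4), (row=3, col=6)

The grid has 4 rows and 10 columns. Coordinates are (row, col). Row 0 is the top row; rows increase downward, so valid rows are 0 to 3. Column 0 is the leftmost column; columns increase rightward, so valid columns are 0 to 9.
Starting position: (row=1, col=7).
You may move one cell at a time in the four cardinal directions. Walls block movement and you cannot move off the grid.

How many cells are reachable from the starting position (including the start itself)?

Answer: Reachable cells: 32

Derivation:
BFS flood-fill from (row=1, col=7):
  Distance 0: (row=1, col=7)
  Distance 1: (row=0, col=7), (row=1, col=6), (row=1, col=8), (row=2, col=7)
  Distance 2: (row=0, col=8), (row=1, col=5), (row=1, col=9), (row=2, col=6), (row=2, col=8), (row=3, col=7)
  Distance 3: (row=0, col=9), (row=1, col=4), (row=2, col=5), (row=2, col=9), (row=3, col=8)
  Distance 4: (row=0, col=4), (row=1, col=3), (row=3, col=5), (row=3, col=9)
  Distance 5: (row=0, col=3), (row=1, col=2), (row=2, col=3), (row=3, col=4)
  Distance 6: (row=0, col=2), (row=2, col=2), (row=3, col=3)
  Distance 7: (row=2, col=1), (row=3, col=2)
  Distance 8: (row=2, col=0), (row=3, col=1)
  Distance 9: (row=3, col=0)
Total reachable: 32 (grid has 33 open cells total)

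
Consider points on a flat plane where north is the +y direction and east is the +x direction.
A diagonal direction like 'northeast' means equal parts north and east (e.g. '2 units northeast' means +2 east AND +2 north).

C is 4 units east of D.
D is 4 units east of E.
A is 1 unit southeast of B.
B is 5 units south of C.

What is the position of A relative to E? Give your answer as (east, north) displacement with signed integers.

Place E at the origin (east=0, north=0).
  D is 4 units east of E: delta (east=+4, north=+0); D at (east=4, north=0).
  C is 4 units east of D: delta (east=+4, north=+0); C at (east=8, north=0).
  B is 5 units south of C: delta (east=+0, north=-5); B at (east=8, north=-5).
  A is 1 unit southeast of B: delta (east=+1, north=-1); A at (east=9, north=-6).
Therefore A relative to E: (east=9, north=-6).

Answer: A is at (east=9, north=-6) relative to E.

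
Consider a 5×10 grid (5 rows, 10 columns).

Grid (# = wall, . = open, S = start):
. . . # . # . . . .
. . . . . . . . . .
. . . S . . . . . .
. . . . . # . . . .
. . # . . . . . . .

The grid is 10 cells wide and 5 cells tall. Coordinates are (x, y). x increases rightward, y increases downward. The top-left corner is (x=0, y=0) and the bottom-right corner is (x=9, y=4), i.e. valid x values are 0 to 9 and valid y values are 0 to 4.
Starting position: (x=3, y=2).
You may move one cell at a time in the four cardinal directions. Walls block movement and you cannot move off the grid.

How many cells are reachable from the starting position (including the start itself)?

BFS flood-fill from (x=3, y=2):
  Distance 0: (x=3, y=2)
  Distance 1: (x=3, y=1), (x=2, y=2), (x=4, y=2), (x=3, y=3)
  Distance 2: (x=2, y=1), (x=4, y=1), (x=1, y=2), (x=5, y=2), (x=2, y=3), (x=4, y=3), (x=3, y=4)
  Distance 3: (x=2, y=0), (x=4, y=0), (x=1, y=1), (x=5, y=1), (x=0, y=2), (x=6, y=2), (x=1, y=3), (x=4, y=4)
  Distance 4: (x=1, y=0), (x=0, y=1), (x=6, y=1), (x=7, y=2), (x=0, y=3), (x=6, y=3), (x=1, y=4), (x=5, y=4)
  Distance 5: (x=0, y=0), (x=6, y=0), (x=7, y=1), (x=8, y=2), (x=7, y=3), (x=0, y=4), (x=6, y=4)
  Distance 6: (x=7, y=0), (x=8, y=1), (x=9, y=2), (x=8, y=3), (x=7, y=4)
  Distance 7: (x=8, y=0), (x=9, y=1), (x=9, y=3), (x=8, y=4)
  Distance 8: (x=9, y=0), (x=9, y=4)
Total reachable: 46 (grid has 46 open cells total)

Answer: Reachable cells: 46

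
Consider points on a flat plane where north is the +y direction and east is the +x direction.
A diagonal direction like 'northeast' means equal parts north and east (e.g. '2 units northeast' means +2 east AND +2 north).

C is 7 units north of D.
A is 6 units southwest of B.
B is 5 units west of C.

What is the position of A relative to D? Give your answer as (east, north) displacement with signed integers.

Answer: A is at (east=-11, north=1) relative to D.

Derivation:
Place D at the origin (east=0, north=0).
  C is 7 units north of D: delta (east=+0, north=+7); C at (east=0, north=7).
  B is 5 units west of C: delta (east=-5, north=+0); B at (east=-5, north=7).
  A is 6 units southwest of B: delta (east=-6, north=-6); A at (east=-11, north=1).
Therefore A relative to D: (east=-11, north=1).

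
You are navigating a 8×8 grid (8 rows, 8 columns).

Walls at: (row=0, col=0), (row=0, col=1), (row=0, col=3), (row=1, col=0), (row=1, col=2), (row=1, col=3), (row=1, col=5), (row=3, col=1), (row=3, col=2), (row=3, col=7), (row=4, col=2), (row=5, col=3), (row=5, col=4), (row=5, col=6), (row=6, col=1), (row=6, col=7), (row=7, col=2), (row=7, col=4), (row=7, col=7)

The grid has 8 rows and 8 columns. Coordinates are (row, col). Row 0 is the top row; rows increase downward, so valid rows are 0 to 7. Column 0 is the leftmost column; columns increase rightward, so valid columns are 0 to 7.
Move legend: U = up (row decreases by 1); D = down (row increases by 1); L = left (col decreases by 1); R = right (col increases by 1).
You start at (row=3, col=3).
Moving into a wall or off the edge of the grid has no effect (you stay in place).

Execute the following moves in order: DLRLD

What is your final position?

Answer: Final position: (row=4, col=3)

Derivation:
Start: (row=3, col=3)
  D (down): (row=3, col=3) -> (row=4, col=3)
  L (left): blocked, stay at (row=4, col=3)
  R (right): (row=4, col=3) -> (row=4, col=4)
  L (left): (row=4, col=4) -> (row=4, col=3)
  D (down): blocked, stay at (row=4, col=3)
Final: (row=4, col=3)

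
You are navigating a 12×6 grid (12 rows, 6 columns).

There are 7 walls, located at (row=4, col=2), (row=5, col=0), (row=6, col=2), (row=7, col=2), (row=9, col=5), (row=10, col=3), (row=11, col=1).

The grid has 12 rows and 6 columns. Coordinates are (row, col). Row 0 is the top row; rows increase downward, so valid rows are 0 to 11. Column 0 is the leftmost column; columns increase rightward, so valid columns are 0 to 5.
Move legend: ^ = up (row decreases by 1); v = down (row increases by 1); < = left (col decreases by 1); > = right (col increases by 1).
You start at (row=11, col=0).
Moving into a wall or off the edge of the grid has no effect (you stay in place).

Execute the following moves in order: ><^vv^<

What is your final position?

Start: (row=11, col=0)
  > (right): blocked, stay at (row=11, col=0)
  < (left): blocked, stay at (row=11, col=0)
  ^ (up): (row=11, col=0) -> (row=10, col=0)
  v (down): (row=10, col=0) -> (row=11, col=0)
  v (down): blocked, stay at (row=11, col=0)
  ^ (up): (row=11, col=0) -> (row=10, col=0)
  < (left): blocked, stay at (row=10, col=0)
Final: (row=10, col=0)

Answer: Final position: (row=10, col=0)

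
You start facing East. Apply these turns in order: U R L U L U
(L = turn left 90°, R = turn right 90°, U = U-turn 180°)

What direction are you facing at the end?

Start: East
  U (U-turn (180°)) -> West
  R (right (90° clockwise)) -> North
  L (left (90° counter-clockwise)) -> West
  U (U-turn (180°)) -> East
  L (left (90° counter-clockwise)) -> North
  U (U-turn (180°)) -> South
Final: South

Answer: Final heading: South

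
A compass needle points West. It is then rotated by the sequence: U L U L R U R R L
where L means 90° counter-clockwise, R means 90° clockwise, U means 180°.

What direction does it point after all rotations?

Start: West
  U (U-turn (180°)) -> East
  L (left (90° counter-clockwise)) -> North
  U (U-turn (180°)) -> South
  L (left (90° counter-clockwise)) -> East
  R (right (90° clockwise)) -> South
  U (U-turn (180°)) -> North
  R (right (90° clockwise)) -> East
  R (right (90° clockwise)) -> South
  L (left (90° counter-clockwise)) -> East
Final: East

Answer: Final heading: East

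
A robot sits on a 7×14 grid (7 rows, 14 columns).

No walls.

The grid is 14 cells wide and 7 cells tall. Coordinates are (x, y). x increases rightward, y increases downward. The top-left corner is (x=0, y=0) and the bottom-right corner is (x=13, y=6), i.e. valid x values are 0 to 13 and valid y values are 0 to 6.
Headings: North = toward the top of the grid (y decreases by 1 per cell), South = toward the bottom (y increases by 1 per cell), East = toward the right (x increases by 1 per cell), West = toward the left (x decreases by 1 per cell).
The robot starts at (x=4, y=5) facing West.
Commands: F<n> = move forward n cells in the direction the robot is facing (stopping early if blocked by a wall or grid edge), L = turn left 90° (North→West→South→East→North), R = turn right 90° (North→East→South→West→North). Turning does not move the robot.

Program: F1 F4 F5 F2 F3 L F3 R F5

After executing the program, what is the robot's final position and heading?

Answer: Final position: (x=0, y=6), facing West

Derivation:
Start: (x=4, y=5), facing West
  F1: move forward 1, now at (x=3, y=5)
  F4: move forward 3/4 (blocked), now at (x=0, y=5)
  F5: move forward 0/5 (blocked), now at (x=0, y=5)
  F2: move forward 0/2 (blocked), now at (x=0, y=5)
  F3: move forward 0/3 (blocked), now at (x=0, y=5)
  L: turn left, now facing South
  F3: move forward 1/3 (blocked), now at (x=0, y=6)
  R: turn right, now facing West
  F5: move forward 0/5 (blocked), now at (x=0, y=6)
Final: (x=0, y=6), facing West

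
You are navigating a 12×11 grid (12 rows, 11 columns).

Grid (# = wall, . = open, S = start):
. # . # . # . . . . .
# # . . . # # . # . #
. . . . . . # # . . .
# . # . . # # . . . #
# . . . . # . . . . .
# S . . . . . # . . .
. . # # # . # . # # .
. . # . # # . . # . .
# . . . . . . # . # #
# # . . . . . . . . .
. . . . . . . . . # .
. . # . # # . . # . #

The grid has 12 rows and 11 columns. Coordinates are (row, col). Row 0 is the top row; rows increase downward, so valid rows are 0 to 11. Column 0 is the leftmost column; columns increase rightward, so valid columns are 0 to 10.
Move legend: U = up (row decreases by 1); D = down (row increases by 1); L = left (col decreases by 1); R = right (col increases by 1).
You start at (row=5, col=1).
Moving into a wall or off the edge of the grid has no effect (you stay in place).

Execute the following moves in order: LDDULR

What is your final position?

Start: (row=5, col=1)
  L (left): blocked, stay at (row=5, col=1)
  D (down): (row=5, col=1) -> (row=6, col=1)
  D (down): (row=6, col=1) -> (row=7, col=1)
  U (up): (row=7, col=1) -> (row=6, col=1)
  L (left): (row=6, col=1) -> (row=6, col=0)
  R (right): (row=6, col=0) -> (row=6, col=1)
Final: (row=6, col=1)

Answer: Final position: (row=6, col=1)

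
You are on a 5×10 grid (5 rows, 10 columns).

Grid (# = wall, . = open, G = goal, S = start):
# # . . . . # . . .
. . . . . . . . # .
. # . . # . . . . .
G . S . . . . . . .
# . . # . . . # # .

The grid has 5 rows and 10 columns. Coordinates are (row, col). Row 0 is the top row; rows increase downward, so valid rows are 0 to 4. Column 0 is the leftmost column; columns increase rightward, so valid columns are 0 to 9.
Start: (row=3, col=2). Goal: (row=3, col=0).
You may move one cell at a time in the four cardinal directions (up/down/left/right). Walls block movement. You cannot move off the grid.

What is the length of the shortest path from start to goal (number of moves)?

BFS from (row=3, col=2) until reaching (row=3, col=0):
  Distance 0: (row=3, col=2)
  Distance 1: (row=2, col=2), (row=3, col=1), (row=3, col=3), (row=4, col=2)
  Distance 2: (row=1, col=2), (row=2, col=3), (row=3, col=0), (row=3, col=4), (row=4, col=1)  <- goal reached here
One shortest path (2 moves): (row=3, col=2) -> (row=3, col=1) -> (row=3, col=0)

Answer: Shortest path length: 2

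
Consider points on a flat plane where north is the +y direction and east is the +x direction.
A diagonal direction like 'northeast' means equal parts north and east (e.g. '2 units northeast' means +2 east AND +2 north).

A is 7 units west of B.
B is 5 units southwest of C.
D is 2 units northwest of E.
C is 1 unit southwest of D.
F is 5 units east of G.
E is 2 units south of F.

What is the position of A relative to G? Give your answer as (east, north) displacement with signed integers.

Place G at the origin (east=0, north=0).
  F is 5 units east of G: delta (east=+5, north=+0); F at (east=5, north=0).
  E is 2 units south of F: delta (east=+0, north=-2); E at (east=5, north=-2).
  D is 2 units northwest of E: delta (east=-2, north=+2); D at (east=3, north=0).
  C is 1 unit southwest of D: delta (east=-1, north=-1); C at (east=2, north=-1).
  B is 5 units southwest of C: delta (east=-5, north=-5); B at (east=-3, north=-6).
  A is 7 units west of B: delta (east=-7, north=+0); A at (east=-10, north=-6).
Therefore A relative to G: (east=-10, north=-6).

Answer: A is at (east=-10, north=-6) relative to G.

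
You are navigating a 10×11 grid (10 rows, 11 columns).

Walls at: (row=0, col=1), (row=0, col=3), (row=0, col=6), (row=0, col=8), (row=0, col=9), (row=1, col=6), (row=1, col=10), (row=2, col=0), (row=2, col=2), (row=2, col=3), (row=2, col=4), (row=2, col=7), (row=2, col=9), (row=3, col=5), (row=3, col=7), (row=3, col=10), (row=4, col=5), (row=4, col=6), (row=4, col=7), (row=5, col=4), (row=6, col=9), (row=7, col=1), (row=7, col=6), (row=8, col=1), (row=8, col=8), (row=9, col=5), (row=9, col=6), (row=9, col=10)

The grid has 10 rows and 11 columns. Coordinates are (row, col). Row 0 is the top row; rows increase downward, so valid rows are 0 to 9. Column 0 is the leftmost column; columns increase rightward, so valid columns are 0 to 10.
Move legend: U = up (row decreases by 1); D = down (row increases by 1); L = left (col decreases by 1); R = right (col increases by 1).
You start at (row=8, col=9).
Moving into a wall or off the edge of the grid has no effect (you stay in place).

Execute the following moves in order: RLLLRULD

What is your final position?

Start: (row=8, col=9)
  R (right): (row=8, col=9) -> (row=8, col=10)
  L (left): (row=8, col=10) -> (row=8, col=9)
  L (left): blocked, stay at (row=8, col=9)
  L (left): blocked, stay at (row=8, col=9)
  R (right): (row=8, col=9) -> (row=8, col=10)
  U (up): (row=8, col=10) -> (row=7, col=10)
  L (left): (row=7, col=10) -> (row=7, col=9)
  D (down): (row=7, col=9) -> (row=8, col=9)
Final: (row=8, col=9)

Answer: Final position: (row=8, col=9)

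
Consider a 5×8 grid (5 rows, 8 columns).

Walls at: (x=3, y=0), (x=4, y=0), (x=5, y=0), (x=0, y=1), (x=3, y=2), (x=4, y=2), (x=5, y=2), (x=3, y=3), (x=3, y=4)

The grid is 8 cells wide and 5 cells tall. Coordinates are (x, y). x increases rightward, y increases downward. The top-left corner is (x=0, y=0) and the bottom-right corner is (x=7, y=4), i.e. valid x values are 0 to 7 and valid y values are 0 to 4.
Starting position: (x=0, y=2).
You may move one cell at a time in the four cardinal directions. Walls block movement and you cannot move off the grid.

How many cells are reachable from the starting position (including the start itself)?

Answer: Reachable cells: 31

Derivation:
BFS flood-fill from (x=0, y=2):
  Distance 0: (x=0, y=2)
  Distance 1: (x=1, y=2), (x=0, y=3)
  Distance 2: (x=1, y=1), (x=2, y=2), (x=1, y=3), (x=0, y=4)
  Distance 3: (x=1, y=0), (x=2, y=1), (x=2, y=3), (x=1, y=4)
  Distance 4: (x=0, y=0), (x=2, y=0), (x=3, y=1), (x=2, y=4)
  Distance 5: (x=4, y=1)
  Distance 6: (x=5, y=1)
  Distance 7: (x=6, y=1)
  Distance 8: (x=6, y=0), (x=7, y=1), (x=6, y=2)
  Distance 9: (x=7, y=0), (x=7, y=2), (x=6, y=3)
  Distance 10: (x=5, y=3), (x=7, y=3), (x=6, y=4)
  Distance 11: (x=4, y=3), (x=5, y=4), (x=7, y=4)
  Distance 12: (x=4, y=4)
Total reachable: 31 (grid has 31 open cells total)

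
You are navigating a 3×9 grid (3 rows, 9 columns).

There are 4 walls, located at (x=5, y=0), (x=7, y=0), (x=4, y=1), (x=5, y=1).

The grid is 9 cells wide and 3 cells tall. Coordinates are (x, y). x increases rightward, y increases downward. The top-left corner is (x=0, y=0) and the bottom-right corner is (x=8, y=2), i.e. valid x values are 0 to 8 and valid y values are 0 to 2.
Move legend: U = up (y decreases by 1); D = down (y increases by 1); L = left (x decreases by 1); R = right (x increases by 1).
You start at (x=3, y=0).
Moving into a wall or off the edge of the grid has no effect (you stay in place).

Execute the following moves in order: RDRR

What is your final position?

Answer: Final position: (x=4, y=0)

Derivation:
Start: (x=3, y=0)
  R (right): (x=3, y=0) -> (x=4, y=0)
  D (down): blocked, stay at (x=4, y=0)
  R (right): blocked, stay at (x=4, y=0)
  R (right): blocked, stay at (x=4, y=0)
Final: (x=4, y=0)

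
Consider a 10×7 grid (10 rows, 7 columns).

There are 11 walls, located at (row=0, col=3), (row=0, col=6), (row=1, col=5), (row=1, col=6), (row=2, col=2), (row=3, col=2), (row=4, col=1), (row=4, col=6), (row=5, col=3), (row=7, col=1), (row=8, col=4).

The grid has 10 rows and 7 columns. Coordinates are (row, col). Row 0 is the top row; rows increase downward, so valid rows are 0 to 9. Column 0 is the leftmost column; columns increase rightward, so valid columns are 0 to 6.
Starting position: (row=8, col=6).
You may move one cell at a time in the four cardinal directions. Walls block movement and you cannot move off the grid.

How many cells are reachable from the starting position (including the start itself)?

BFS flood-fill from (row=8, col=6):
  Distance 0: (row=8, col=6)
  Distance 1: (row=7, col=6), (row=8, col=5), (row=9, col=6)
  Distance 2: (row=6, col=6), (row=7, col=5), (row=9, col=5)
  Distance 3: (row=5, col=6), (row=6, col=5), (row=7, col=4), (row=9, col=4)
  Distance 4: (row=5, col=5), (row=6, col=4), (row=7, col=3), (row=9, col=3)
  Distance 5: (row=4, col=5), (row=5, col=4), (row=6, col=3), (row=7, col=2), (row=8, col=3), (row=9, col=2)
  Distance 6: (row=3, col=5), (row=4, col=4), (row=6, col=2), (row=8, col=2), (row=9, col=1)
  Distance 7: (row=2, col=5), (row=3, col=4), (row=3, col=6), (row=4, col=3), (row=5, col=2), (row=6, col=1), (row=8, col=1), (row=9, col=0)
  Distance 8: (row=2, col=4), (row=2, col=6), (row=3, col=3), (row=4, col=2), (row=5, col=1), (row=6, col=0), (row=8, col=0)
  Distance 9: (row=1, col=4), (row=2, col=3), (row=5, col=0), (row=7, col=0)
  Distance 10: (row=0, col=4), (row=1, col=3), (row=4, col=0)
  Distance 11: (row=0, col=5), (row=1, col=2), (row=3, col=0)
  Distance 12: (row=0, col=2), (row=1, col=1), (row=2, col=0), (row=3, col=1)
  Distance 13: (row=0, col=1), (row=1, col=0), (row=2, col=1)
  Distance 14: (row=0, col=0)
Total reachable: 59 (grid has 59 open cells total)

Answer: Reachable cells: 59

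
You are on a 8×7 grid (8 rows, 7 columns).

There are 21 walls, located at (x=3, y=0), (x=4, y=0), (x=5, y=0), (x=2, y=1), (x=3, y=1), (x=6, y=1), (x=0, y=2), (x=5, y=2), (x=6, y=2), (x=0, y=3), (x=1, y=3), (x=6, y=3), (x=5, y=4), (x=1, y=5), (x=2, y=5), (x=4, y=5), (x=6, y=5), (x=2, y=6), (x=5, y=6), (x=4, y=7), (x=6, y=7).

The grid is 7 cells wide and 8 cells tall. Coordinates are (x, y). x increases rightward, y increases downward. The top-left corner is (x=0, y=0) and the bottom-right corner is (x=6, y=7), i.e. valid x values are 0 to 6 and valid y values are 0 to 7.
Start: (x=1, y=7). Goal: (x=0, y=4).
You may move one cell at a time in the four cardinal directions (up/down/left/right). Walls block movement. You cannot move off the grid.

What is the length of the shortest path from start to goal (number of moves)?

BFS from (x=1, y=7) until reaching (x=0, y=4):
  Distance 0: (x=1, y=7)
  Distance 1: (x=1, y=6), (x=0, y=7), (x=2, y=7)
  Distance 2: (x=0, y=6), (x=3, y=7)
  Distance 3: (x=0, y=5), (x=3, y=6)
  Distance 4: (x=0, y=4), (x=3, y=5), (x=4, y=6)  <- goal reached here
One shortest path (4 moves): (x=1, y=7) -> (x=0, y=7) -> (x=0, y=6) -> (x=0, y=5) -> (x=0, y=4)

Answer: Shortest path length: 4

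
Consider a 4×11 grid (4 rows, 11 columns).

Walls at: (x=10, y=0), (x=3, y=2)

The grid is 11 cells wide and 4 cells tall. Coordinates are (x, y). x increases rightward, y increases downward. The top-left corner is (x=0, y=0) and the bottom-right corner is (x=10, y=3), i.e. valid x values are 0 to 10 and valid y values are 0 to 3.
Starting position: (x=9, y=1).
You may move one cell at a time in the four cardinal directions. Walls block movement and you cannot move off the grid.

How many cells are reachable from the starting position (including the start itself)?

Answer: Reachable cells: 42

Derivation:
BFS flood-fill from (x=9, y=1):
  Distance 0: (x=9, y=1)
  Distance 1: (x=9, y=0), (x=8, y=1), (x=10, y=1), (x=9, y=2)
  Distance 2: (x=8, y=0), (x=7, y=1), (x=8, y=2), (x=10, y=2), (x=9, y=3)
  Distance 3: (x=7, y=0), (x=6, y=1), (x=7, y=2), (x=8, y=3), (x=10, y=3)
  Distance 4: (x=6, y=0), (x=5, y=1), (x=6, y=2), (x=7, y=3)
  Distance 5: (x=5, y=0), (x=4, y=1), (x=5, y=2), (x=6, y=3)
  Distance 6: (x=4, y=0), (x=3, y=1), (x=4, y=2), (x=5, y=3)
  Distance 7: (x=3, y=0), (x=2, y=1), (x=4, y=3)
  Distance 8: (x=2, y=0), (x=1, y=1), (x=2, y=2), (x=3, y=3)
  Distance 9: (x=1, y=0), (x=0, y=1), (x=1, y=2), (x=2, y=3)
  Distance 10: (x=0, y=0), (x=0, y=2), (x=1, y=3)
  Distance 11: (x=0, y=3)
Total reachable: 42 (grid has 42 open cells total)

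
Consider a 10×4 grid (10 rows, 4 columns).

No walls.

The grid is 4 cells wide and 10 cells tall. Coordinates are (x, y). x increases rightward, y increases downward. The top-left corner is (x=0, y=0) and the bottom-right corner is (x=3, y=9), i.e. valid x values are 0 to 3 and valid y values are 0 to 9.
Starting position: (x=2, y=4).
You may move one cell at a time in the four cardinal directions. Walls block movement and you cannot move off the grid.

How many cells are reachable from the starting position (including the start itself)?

BFS flood-fill from (x=2, y=4):
  Distance 0: (x=2, y=4)
  Distance 1: (x=2, y=3), (x=1, y=4), (x=3, y=4), (x=2, y=5)
  Distance 2: (x=2, y=2), (x=1, y=3), (x=3, y=3), (x=0, y=4), (x=1, y=5), (x=3, y=5), (x=2, y=6)
  Distance 3: (x=2, y=1), (x=1, y=2), (x=3, y=2), (x=0, y=3), (x=0, y=5), (x=1, y=6), (x=3, y=6), (x=2, y=7)
  Distance 4: (x=2, y=0), (x=1, y=1), (x=3, y=1), (x=0, y=2), (x=0, y=6), (x=1, y=7), (x=3, y=7), (x=2, y=8)
  Distance 5: (x=1, y=0), (x=3, y=0), (x=0, y=1), (x=0, y=7), (x=1, y=8), (x=3, y=8), (x=2, y=9)
  Distance 6: (x=0, y=0), (x=0, y=8), (x=1, y=9), (x=3, y=9)
  Distance 7: (x=0, y=9)
Total reachable: 40 (grid has 40 open cells total)

Answer: Reachable cells: 40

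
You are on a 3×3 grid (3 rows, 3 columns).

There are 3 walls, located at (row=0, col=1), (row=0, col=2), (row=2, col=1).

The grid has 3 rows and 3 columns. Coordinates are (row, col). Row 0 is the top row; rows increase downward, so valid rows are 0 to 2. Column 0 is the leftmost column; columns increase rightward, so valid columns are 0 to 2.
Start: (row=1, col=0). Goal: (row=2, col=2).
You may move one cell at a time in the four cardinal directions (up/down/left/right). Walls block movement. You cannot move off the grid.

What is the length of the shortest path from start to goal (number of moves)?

BFS from (row=1, col=0) until reaching (row=2, col=2):
  Distance 0: (row=1, col=0)
  Distance 1: (row=0, col=0), (row=1, col=1), (row=2, col=0)
  Distance 2: (row=1, col=2)
  Distance 3: (row=2, col=2)  <- goal reached here
One shortest path (3 moves): (row=1, col=0) -> (row=1, col=1) -> (row=1, col=2) -> (row=2, col=2)

Answer: Shortest path length: 3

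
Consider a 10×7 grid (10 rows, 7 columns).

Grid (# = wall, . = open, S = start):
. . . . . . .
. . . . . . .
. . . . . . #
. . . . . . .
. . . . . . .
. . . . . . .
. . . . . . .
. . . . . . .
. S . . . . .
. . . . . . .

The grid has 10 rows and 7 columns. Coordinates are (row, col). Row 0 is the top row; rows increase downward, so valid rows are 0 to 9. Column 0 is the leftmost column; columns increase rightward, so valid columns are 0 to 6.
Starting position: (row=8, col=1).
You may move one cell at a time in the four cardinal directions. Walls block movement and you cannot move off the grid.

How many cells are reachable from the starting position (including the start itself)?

BFS flood-fill from (row=8, col=1):
  Distance 0: (row=8, col=1)
  Distance 1: (row=7, col=1), (row=8, col=0), (row=8, col=2), (row=9, col=1)
  Distance 2: (row=6, col=1), (row=7, col=0), (row=7, col=2), (row=8, col=3), (row=9, col=0), (row=9, col=2)
  Distance 3: (row=5, col=1), (row=6, col=0), (row=6, col=2), (row=7, col=3), (row=8, col=4), (row=9, col=3)
  Distance 4: (row=4, col=1), (row=5, col=0), (row=5, col=2), (row=6, col=3), (row=7, col=4), (row=8, col=5), (row=9, col=4)
  Distance 5: (row=3, col=1), (row=4, col=0), (row=4, col=2), (row=5, col=3), (row=6, col=4), (row=7, col=5), (row=8, col=6), (row=9, col=5)
  Distance 6: (row=2, col=1), (row=3, col=0), (row=3, col=2), (row=4, col=3), (row=5, col=4), (row=6, col=5), (row=7, col=6), (row=9, col=6)
  Distance 7: (row=1, col=1), (row=2, col=0), (row=2, col=2), (row=3, col=3), (row=4, col=4), (row=5, col=5), (row=6, col=6)
  Distance 8: (row=0, col=1), (row=1, col=0), (row=1, col=2), (row=2, col=3), (row=3, col=4), (row=4, col=5), (row=5, col=6)
  Distance 9: (row=0, col=0), (row=0, col=2), (row=1, col=3), (row=2, col=4), (row=3, col=5), (row=4, col=6)
  Distance 10: (row=0, col=3), (row=1, col=4), (row=2, col=5), (row=3, col=6)
  Distance 11: (row=0, col=4), (row=1, col=5)
  Distance 12: (row=0, col=5), (row=1, col=6)
  Distance 13: (row=0, col=6)
Total reachable: 69 (grid has 69 open cells total)

Answer: Reachable cells: 69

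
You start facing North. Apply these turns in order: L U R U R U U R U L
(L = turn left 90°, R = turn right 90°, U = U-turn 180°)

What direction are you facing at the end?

Answer: Final heading: West

Derivation:
Start: North
  L (left (90° counter-clockwise)) -> West
  U (U-turn (180°)) -> East
  R (right (90° clockwise)) -> South
  U (U-turn (180°)) -> North
  R (right (90° clockwise)) -> East
  U (U-turn (180°)) -> West
  U (U-turn (180°)) -> East
  R (right (90° clockwise)) -> South
  U (U-turn (180°)) -> North
  L (left (90° counter-clockwise)) -> West
Final: West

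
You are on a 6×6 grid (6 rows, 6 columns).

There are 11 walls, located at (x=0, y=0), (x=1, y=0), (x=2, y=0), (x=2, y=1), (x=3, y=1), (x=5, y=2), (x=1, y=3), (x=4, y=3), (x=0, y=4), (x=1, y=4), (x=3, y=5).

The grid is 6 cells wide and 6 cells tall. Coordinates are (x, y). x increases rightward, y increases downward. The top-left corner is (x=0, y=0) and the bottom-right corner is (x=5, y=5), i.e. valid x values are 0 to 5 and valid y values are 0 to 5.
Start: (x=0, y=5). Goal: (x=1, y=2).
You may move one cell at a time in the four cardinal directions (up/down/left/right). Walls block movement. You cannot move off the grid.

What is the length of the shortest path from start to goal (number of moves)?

BFS from (x=0, y=5) until reaching (x=1, y=2):
  Distance 0: (x=0, y=5)
  Distance 1: (x=1, y=5)
  Distance 2: (x=2, y=5)
  Distance 3: (x=2, y=4)
  Distance 4: (x=2, y=3), (x=3, y=4)
  Distance 5: (x=2, y=2), (x=3, y=3), (x=4, y=4)
  Distance 6: (x=1, y=2), (x=3, y=2), (x=5, y=4), (x=4, y=5)  <- goal reached here
One shortest path (6 moves): (x=0, y=5) -> (x=1, y=5) -> (x=2, y=5) -> (x=2, y=4) -> (x=2, y=3) -> (x=2, y=2) -> (x=1, y=2)

Answer: Shortest path length: 6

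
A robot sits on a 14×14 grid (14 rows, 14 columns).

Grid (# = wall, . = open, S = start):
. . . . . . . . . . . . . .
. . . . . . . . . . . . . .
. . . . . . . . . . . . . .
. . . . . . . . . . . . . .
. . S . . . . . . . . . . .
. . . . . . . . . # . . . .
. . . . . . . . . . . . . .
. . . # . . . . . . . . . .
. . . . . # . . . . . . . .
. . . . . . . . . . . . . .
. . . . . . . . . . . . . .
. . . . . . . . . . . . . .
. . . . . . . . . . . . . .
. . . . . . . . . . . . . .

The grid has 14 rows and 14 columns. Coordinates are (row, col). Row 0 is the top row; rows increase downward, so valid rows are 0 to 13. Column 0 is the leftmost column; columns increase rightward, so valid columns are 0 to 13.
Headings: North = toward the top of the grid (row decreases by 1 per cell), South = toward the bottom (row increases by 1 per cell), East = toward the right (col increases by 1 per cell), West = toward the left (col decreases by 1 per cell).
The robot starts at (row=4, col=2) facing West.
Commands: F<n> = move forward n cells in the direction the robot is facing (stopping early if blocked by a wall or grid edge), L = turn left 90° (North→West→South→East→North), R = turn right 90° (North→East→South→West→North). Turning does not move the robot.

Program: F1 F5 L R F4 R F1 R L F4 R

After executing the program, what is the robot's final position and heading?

Answer: Final position: (row=0, col=0), facing East

Derivation:
Start: (row=4, col=2), facing West
  F1: move forward 1, now at (row=4, col=1)
  F5: move forward 1/5 (blocked), now at (row=4, col=0)
  L: turn left, now facing South
  R: turn right, now facing West
  F4: move forward 0/4 (blocked), now at (row=4, col=0)
  R: turn right, now facing North
  F1: move forward 1, now at (row=3, col=0)
  R: turn right, now facing East
  L: turn left, now facing North
  F4: move forward 3/4 (blocked), now at (row=0, col=0)
  R: turn right, now facing East
Final: (row=0, col=0), facing East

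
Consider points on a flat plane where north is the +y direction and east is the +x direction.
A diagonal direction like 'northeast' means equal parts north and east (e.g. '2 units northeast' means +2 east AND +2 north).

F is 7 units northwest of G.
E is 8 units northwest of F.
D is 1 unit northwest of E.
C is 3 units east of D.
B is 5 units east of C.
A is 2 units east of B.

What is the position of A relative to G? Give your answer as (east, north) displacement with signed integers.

Place G at the origin (east=0, north=0).
  F is 7 units northwest of G: delta (east=-7, north=+7); F at (east=-7, north=7).
  E is 8 units northwest of F: delta (east=-8, north=+8); E at (east=-15, north=15).
  D is 1 unit northwest of E: delta (east=-1, north=+1); D at (east=-16, north=16).
  C is 3 units east of D: delta (east=+3, north=+0); C at (east=-13, north=16).
  B is 5 units east of C: delta (east=+5, north=+0); B at (east=-8, north=16).
  A is 2 units east of B: delta (east=+2, north=+0); A at (east=-6, north=16).
Therefore A relative to G: (east=-6, north=16).

Answer: A is at (east=-6, north=16) relative to G.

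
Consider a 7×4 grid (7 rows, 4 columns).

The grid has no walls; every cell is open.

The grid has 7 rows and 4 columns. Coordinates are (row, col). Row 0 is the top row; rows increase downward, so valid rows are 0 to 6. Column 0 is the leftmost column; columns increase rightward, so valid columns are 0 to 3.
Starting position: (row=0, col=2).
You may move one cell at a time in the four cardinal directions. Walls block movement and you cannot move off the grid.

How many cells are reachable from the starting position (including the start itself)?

BFS flood-fill from (row=0, col=2):
  Distance 0: (row=0, col=2)
  Distance 1: (row=0, col=1), (row=0, col=3), (row=1, col=2)
  Distance 2: (row=0, col=0), (row=1, col=1), (row=1, col=3), (row=2, col=2)
  Distance 3: (row=1, col=0), (row=2, col=1), (row=2, col=3), (row=3, col=2)
  Distance 4: (row=2, col=0), (row=3, col=1), (row=3, col=3), (row=4, col=2)
  Distance 5: (row=3, col=0), (row=4, col=1), (row=4, col=3), (row=5, col=2)
  Distance 6: (row=4, col=0), (row=5, col=1), (row=5, col=3), (row=6, col=2)
  Distance 7: (row=5, col=0), (row=6, col=1), (row=6, col=3)
  Distance 8: (row=6, col=0)
Total reachable: 28 (grid has 28 open cells total)

Answer: Reachable cells: 28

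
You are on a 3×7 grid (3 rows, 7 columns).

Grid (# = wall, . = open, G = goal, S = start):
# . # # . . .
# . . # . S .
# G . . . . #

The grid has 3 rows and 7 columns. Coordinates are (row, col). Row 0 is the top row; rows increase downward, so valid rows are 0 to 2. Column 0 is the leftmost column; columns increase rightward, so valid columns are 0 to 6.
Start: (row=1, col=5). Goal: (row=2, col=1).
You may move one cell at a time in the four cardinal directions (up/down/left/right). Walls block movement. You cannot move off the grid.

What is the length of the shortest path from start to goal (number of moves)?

BFS from (row=1, col=5) until reaching (row=2, col=1):
  Distance 0: (row=1, col=5)
  Distance 1: (row=0, col=5), (row=1, col=4), (row=1, col=6), (row=2, col=5)
  Distance 2: (row=0, col=4), (row=0, col=6), (row=2, col=4)
  Distance 3: (row=2, col=3)
  Distance 4: (row=2, col=2)
  Distance 5: (row=1, col=2), (row=2, col=1)  <- goal reached here
One shortest path (5 moves): (row=1, col=5) -> (row=1, col=4) -> (row=2, col=4) -> (row=2, col=3) -> (row=2, col=2) -> (row=2, col=1)

Answer: Shortest path length: 5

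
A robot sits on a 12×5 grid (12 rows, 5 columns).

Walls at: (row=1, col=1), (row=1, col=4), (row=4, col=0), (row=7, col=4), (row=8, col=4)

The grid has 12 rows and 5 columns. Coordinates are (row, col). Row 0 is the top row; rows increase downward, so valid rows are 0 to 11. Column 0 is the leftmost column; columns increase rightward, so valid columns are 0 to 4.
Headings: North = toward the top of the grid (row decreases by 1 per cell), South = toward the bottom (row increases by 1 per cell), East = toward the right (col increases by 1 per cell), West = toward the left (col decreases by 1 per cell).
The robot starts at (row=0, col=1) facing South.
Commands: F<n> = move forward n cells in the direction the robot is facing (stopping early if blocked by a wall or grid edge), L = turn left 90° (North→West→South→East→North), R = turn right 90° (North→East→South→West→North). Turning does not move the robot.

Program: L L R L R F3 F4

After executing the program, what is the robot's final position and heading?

Start: (row=0, col=1), facing South
  L: turn left, now facing East
  L: turn left, now facing North
  R: turn right, now facing East
  L: turn left, now facing North
  R: turn right, now facing East
  F3: move forward 3, now at (row=0, col=4)
  F4: move forward 0/4 (blocked), now at (row=0, col=4)
Final: (row=0, col=4), facing East

Answer: Final position: (row=0, col=4), facing East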